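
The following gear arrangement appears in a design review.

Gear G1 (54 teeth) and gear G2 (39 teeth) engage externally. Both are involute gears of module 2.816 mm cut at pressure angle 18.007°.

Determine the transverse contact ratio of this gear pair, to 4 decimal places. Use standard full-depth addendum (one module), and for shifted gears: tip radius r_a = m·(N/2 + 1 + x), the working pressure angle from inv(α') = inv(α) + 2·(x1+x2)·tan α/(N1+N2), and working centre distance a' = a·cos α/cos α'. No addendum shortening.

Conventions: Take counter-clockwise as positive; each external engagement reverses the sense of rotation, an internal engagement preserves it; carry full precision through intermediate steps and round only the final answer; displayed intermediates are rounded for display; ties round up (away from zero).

1.8502

class = single-mesh tooth geometry [involute pair 54T × 39T, m = 2.816]
base radii: r_b1 = 72.307858, r_b2 = 52.222342
tip radii: r_a1 = 78.848000, r_a2 = 57.728000
no profile shift: α' = α, a' = a
action lengths: √(r_a1²−r_b1²) = 31.441704, √(r_a2²−r_b2²) = 24.603841
base pitch p_b = π·m·cos α = 8.413401
CR = (31.441704 + 24.603841 − 130.944000·sin 18.00700°)/8.413401 = 1.850192
contact ratio ≈ 1.8502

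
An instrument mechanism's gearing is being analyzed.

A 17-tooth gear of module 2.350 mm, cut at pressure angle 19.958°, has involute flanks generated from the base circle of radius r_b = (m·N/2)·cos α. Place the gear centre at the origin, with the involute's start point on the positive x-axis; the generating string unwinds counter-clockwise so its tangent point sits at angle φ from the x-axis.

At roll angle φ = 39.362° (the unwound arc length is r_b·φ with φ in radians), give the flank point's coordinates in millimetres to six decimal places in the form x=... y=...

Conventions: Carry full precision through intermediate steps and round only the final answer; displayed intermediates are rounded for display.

topology: single-mesh involute geometry — m = 2.350, N = 17
pitch radius r_p = m·N/2 = 2.350·17/2 = 19.975000
base radius r_b = r_p·cos α = 19.975000·cos 19.958° = 18.775363
roll angle φ = 39.362° = 0.68699650 rad
x = r_b·(cos φ + φ·sin φ) = 22.696782
y = r_b·(sin φ − φ·cos φ) = 1.935055

x=22.696782 y=1.935055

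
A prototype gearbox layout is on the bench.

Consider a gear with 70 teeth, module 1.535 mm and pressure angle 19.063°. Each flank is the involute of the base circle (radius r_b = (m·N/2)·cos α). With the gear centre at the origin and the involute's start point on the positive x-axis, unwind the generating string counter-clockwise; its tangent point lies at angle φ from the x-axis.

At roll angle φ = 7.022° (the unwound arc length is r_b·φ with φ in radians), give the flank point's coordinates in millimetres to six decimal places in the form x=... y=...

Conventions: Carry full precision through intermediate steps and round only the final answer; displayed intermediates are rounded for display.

topology: single-mesh involute geometry — m = 1.535, N = 70
pitch radius r_p = m·N/2 = 1.535·70/2 = 53.725000
base radius r_b = r_p·cos α = 53.725000·cos 19.063° = 50.778722
roll angle φ = 7.022° = 0.12255702 rad
x = r_b·(cos φ + φ·sin φ) = 51.158645
y = r_b·(sin φ − φ·cos φ) = 0.031112

x=51.158645 y=0.031112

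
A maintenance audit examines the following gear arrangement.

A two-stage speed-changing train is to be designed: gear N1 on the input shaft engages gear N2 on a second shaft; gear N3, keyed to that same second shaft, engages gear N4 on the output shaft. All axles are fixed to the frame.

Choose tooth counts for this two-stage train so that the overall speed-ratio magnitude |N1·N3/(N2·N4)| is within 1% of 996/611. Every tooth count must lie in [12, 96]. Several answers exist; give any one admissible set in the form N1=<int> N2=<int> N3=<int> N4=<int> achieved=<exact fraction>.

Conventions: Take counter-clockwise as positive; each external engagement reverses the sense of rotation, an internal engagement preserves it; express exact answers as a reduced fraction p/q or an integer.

N1=12 N2=13 N3=83 N4=47 achieved=996/611

topology: fixed-axis compound train — 2 stages, target 996/611
target = 996/611 in lowest terms: an exact hit needs N1·N3 = k·996 and N2·N4 = k·611 for one integer k, every count in [12, 96]; additionally prefer no 1:1 stage (N1 ≠ N2, N3 ≠ N4)
k = 1: N1·N3 = 996 = 12·83, N2·N4 = 611 = 13·47
achieved = 12·83/(13·47) = 996/611; |achieved − target| = 0 ≤ 249/15275 ✓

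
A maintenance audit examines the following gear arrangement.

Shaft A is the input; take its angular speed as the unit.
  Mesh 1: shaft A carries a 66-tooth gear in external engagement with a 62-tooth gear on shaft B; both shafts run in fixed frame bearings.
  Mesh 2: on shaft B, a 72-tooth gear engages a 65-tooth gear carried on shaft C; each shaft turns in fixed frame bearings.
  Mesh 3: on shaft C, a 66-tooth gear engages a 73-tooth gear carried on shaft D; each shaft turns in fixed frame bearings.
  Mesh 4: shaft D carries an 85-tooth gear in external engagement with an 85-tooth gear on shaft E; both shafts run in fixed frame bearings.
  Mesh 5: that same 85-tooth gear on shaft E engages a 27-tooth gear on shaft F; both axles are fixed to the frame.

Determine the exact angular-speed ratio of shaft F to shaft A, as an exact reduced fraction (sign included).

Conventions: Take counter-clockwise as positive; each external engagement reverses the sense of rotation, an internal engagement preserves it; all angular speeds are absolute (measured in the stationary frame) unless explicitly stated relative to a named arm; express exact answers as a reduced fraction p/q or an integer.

class = fixed-axis compound train [5 meshes; 5 ratios multiply, 5 sense flips]
mesh 1 [66T→62T]: running ratio 33/31, sense −
mesh 2 [72T→65T]: running ratio 2376/2015, sense +
mesh 3 [66T→73T]: running ratio 156816/147095, sense −
mesh 4 [85T→85T]: running ratio 156816/147095, sense +
mesh 5 [85T→27T]: running ratio 98736/29419, sense −
ω_out/ω_in = -98736/29419

-98736/29419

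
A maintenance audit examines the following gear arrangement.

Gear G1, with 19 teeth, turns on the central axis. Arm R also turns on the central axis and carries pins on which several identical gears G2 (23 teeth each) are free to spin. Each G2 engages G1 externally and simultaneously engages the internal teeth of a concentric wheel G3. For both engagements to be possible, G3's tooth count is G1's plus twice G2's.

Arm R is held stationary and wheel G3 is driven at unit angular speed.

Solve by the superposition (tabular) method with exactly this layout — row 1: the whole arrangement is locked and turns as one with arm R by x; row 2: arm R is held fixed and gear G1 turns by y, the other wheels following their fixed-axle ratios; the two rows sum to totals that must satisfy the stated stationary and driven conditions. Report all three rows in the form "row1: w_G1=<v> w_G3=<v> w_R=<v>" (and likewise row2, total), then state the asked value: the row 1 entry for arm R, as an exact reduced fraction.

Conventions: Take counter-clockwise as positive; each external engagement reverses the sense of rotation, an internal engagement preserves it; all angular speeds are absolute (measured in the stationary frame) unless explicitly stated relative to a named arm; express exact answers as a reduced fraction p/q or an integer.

class = planetary set [G3 = 19+2·23 = 65; Willis about the carrier]
row 1 (train locked, turned with arm): all members turn x
row 2 — arm fixed, fixed-axis ratios: sun y, ring −(19/65)·y, arm 0
boundary: total ω_arm = x = 0 and total ω_ring = x − (19/65)·y = 1  ⇒  y = -65/19, x = 0
row 2 ring = −(19/65)·(-65/19) = 1
totals (row 1 + row 2): sun 0 + (-65/19) = -65/19, ring 0 + 1 = 1, arm 0 + 0 = 0
asked cell (row1, arm) = 0

row1: w_G1=0 w_G3=0 w_R=0
row2: w_G1=-65/19 w_G3=1 w_R=0
total: w_G1=-65/19 w_G3=1 w_R=0
asked value: 0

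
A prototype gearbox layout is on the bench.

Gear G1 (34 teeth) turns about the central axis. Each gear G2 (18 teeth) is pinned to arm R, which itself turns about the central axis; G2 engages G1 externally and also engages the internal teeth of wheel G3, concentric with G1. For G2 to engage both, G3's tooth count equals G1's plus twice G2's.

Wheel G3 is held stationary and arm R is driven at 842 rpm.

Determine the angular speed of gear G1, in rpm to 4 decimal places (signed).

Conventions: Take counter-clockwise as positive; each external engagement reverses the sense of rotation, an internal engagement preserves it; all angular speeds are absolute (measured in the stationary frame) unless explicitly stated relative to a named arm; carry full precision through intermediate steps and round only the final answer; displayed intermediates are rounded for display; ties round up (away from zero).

topology: planetary set — G1 34T / G2 18T / G3 70T, arm = carrier (Willis)
normalise by the input: solve with ω_arm = 1, then scale by 842 rpm
ring teeth: 34 + 2·18 = 70
34(ω_sun−ω_arm) = −70(ω_ring−ω_arm),  ω_ring = 0, ω_arm = 1
ω_sun = 1 − (70/34)(0−1) = 52/17
scale: ω_sun = 52/17 × 842 rpm = +2575.5294 rpm

+2575.5294 rpm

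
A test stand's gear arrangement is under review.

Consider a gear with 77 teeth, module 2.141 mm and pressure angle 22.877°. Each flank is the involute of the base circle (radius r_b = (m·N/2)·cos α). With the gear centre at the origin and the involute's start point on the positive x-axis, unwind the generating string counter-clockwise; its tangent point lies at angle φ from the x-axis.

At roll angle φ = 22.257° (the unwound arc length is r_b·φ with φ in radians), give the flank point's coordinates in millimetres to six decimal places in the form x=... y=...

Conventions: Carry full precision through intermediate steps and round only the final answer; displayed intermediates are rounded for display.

class = single-mesh tooth geometry [base-circle involute, m = 2.141, 77T]
pitch radius r_p = m·N/2 = 2.141·77/2 = 82.428500
base radius r_b = r_p·cos α = 82.428500·cos 22.877° = 75.944801
roll angle φ = 22.257° = 0.38845793 rad
x = r_b·(cos φ + φ·sin φ) = 81.460460
y = r_b·(sin φ − φ·cos φ) = 1.461642

x=81.460460 y=1.461642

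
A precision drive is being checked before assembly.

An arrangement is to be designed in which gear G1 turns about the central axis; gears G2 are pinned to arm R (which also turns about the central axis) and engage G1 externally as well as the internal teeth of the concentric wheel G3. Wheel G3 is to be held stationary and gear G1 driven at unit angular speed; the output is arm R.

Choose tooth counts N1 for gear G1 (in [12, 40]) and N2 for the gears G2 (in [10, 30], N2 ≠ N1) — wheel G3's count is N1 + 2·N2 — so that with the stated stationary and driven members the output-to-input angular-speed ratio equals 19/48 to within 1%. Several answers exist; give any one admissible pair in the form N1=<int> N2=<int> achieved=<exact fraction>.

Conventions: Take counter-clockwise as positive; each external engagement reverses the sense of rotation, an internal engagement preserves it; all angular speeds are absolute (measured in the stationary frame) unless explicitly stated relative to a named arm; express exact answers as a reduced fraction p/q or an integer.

class = planetary set [ratio 19/48 wanted; Willis about the carrier]
Willis with ω_ring = 0: ω_arm/ω_sun = N1/(N1+N3); set equal to 19/48  ⇒  N3/N1 = 1/(19/48) − 1 = 29/19
N3 = N1 + 2·N2  ⇒  N2/N1 = (N3/N1 − 1)/2 = (29/19 − 1)/2 = 5/19
smallest multiple with N1 ≥ 12 and N2 ≥ 10: k = 2  ⇒  N1 = 2·19 = 38, N2 = 2·5 = 10 (N1 ≤ 40, N2 ≤ 30, N2 ≠ N1 ✓), N3 = 38 + 2·10 = 58
check: N1/(N1+N3) with N1 = 38, N3 = 58 gives 19/48; |achieved − target| = 0 ≤ 19/4800 ✓

N1=38 N2=10 achieved=19/48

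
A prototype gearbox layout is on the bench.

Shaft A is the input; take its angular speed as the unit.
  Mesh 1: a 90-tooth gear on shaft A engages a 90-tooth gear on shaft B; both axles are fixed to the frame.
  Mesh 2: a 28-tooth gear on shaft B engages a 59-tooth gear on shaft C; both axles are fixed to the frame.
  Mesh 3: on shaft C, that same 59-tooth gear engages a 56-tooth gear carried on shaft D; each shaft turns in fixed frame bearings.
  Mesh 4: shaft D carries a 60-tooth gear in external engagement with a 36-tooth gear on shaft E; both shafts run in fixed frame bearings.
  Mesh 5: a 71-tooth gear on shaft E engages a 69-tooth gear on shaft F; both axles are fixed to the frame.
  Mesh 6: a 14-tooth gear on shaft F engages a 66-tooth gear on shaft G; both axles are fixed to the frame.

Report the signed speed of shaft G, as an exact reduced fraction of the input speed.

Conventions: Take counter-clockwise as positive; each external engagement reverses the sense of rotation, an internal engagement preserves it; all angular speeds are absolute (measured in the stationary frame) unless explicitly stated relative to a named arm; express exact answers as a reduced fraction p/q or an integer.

6-mesh fixed-axis compound train (all bearings frame-fixed)
mesh 1 [90T→90T]: |ω|/ω_in = 1×90/90 = 1, sense flips to −
mesh 2 [28T→59T]: |ω|/ω_in = 1×28/59 = 28/59, sense flips to +
mesh 3 [59T→56T]: |ω|/ω_in = (28/59)×59/56 = 1/2, sense flips to −
mesh 4 [60T→36T]: |ω|/ω_in = (1/2)×60/36 = 5/6, sense flips to +
mesh 5 [71T→69T]: |ω|/ω_in = (5/6)×71/69 = 355/414, sense flips to −
mesh 6 [14T→66T]: |ω|/ω_in = (355/414)×14/66 = 2485/13662, sense flips to +
signed output speed (× input speed) = 2485/13662

2485/13662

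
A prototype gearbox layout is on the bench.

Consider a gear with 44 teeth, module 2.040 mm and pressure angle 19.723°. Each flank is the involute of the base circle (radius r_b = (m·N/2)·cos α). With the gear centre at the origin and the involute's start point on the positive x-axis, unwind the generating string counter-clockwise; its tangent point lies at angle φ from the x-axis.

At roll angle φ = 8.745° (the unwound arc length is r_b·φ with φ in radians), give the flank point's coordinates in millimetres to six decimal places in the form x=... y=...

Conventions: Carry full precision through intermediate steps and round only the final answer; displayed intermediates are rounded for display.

x=42.736346 y=0.049955

topology: single-mesh involute geometry — m = 2.040, N = 44
pitch radius r_p = m·N/2 = 2.040·44/2 = 44.880000
base radius r_b = r_p·cos α = 44.880000·cos 19.723° = 42.247122
roll angle φ = 8.745° = 0.15262904 rad
x = r_b·(cos φ + φ·sin φ) = 42.736346
y = r_b·(sin φ − φ·cos φ) = 0.049955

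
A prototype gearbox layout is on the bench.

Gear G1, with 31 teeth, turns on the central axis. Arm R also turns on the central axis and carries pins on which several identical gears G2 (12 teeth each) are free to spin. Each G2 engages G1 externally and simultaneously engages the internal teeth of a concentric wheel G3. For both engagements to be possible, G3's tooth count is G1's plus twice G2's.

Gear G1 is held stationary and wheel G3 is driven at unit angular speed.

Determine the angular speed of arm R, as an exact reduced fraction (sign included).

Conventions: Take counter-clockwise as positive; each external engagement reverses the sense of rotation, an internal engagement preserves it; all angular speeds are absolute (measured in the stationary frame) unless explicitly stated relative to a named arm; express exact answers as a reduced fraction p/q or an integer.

55/86

planetary set (31T centre, 12T on arm, 55T internal) — Willis relation
ring teeth: 31 + 2·12 = 55
31(ω_sun−ω_arm) = −55(ω_ring−ω_arm),  ω_sun = 0, ω_ring = 1
31(0−ω_arm) = −55(1−ω_arm)  ⇒  86·ω_arm = 55  ⇒  ω_arm = 55/86
exact speed ratio = 55/86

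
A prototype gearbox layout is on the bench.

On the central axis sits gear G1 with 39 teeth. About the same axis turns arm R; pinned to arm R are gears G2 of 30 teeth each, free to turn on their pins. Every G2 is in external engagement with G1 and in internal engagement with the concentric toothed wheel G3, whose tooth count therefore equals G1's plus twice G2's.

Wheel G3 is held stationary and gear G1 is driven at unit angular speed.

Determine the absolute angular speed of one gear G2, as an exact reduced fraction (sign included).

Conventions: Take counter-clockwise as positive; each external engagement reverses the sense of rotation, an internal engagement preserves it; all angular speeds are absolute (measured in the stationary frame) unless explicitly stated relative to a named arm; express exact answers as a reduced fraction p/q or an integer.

-13/20

planetary set (39T centre, 30T on arm, 99T internal) — Willis relation
ring teeth: 39 + 2·30 = 99
39(ω_sun−ω_arm) = −99(ω_ring−ω_arm),  ω_ring = 0, ω_sun = 1
39(1−ω_arm) = −99(0−ω_arm)  ⇒  138·ω_arm = 39  ⇒  ω_arm = 13/46
sun–planet mesh: 39·(1−13/46) = −30·(ω_p−ω_arm)  ⇒  ω_p−ω_arm = -429/460
ω_p = 13/46 − 429/460 = -13/20
exact speed ratio = -13/20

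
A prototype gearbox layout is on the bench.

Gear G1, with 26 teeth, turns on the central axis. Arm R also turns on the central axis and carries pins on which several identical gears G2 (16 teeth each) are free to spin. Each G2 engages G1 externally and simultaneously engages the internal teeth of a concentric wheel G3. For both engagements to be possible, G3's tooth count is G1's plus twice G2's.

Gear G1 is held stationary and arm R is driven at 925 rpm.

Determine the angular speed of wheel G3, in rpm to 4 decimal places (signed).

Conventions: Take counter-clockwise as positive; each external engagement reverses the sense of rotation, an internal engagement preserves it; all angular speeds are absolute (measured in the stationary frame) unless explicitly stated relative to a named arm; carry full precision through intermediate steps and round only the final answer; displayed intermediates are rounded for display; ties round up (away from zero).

+1339.6552 rpm

planetary set (26T centre, 16T on arm, 58T internal) — Willis relation
normalise by the input: solve with ω_arm = 1, then scale by 925 rpm
ring teeth: 26 + 2·16 = 58
26(ω_sun−ω_arm) = −58(ω_ring−ω_arm),  ω_sun = 0, ω_arm = 1
ω_ring = 1 − (26/58)(0−1) = 42/29
scale: ω_ring = 42/29 × 925 rpm = +1339.6552 rpm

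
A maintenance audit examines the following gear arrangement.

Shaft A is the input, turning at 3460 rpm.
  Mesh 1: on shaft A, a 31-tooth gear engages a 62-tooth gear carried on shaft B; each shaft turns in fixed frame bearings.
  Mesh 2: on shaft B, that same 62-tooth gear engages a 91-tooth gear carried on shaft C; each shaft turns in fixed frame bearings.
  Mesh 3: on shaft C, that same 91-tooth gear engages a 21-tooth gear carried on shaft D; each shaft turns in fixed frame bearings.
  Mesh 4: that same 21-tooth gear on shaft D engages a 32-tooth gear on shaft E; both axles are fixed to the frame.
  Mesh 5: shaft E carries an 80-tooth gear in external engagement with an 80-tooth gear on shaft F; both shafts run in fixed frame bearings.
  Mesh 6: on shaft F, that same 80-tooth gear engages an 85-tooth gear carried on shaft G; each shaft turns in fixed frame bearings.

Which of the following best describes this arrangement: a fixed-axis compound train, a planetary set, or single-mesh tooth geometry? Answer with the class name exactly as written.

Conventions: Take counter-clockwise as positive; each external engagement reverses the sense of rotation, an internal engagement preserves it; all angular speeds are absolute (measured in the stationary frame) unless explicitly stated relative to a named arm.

recognized (7 fixed axles, 6 meshes): fixed-axis compound train
classification: fixed-axis compound train

fixed-axis compound train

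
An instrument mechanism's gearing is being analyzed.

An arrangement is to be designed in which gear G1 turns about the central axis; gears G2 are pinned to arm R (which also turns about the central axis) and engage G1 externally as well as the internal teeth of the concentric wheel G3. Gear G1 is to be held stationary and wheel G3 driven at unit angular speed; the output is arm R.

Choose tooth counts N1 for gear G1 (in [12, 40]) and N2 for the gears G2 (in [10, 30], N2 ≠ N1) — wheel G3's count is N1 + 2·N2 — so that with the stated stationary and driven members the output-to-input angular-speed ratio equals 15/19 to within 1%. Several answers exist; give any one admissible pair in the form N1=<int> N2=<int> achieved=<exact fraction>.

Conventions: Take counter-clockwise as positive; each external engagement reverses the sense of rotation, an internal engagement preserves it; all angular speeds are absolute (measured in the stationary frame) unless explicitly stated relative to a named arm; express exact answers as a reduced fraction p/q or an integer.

N1=16 N2=22 achieved=15/19

planetary set to be sized for 15/19 (Willis relation)
Willis with ω_sun = 0: ω_arm/ω_ring = N3/(N1+N3); set equal to 15/19  ⇒  N3/N1 = (15/19)/(1 − 15/19) = 15/4
N3 = N1 + 2·N2  ⇒  N2/N1 = (N3/N1 − 1)/2 = (15/4 − 1)/2 = 11/8
smallest multiple with N1 ≥ 12 and N2 ≥ 10: k = 2  ⇒  N1 = 2·8 = 16, N2 = 2·11 = 22 (N1 ≤ 40, N2 ≤ 30, N2 ≠ N1 ✓), N3 = 16 + 2·22 = 60
check: N3/(N1+N3) with N1 = 16, N3 = 60 gives 15/19; |achieved − target| = 0 ≤ 3/380 ✓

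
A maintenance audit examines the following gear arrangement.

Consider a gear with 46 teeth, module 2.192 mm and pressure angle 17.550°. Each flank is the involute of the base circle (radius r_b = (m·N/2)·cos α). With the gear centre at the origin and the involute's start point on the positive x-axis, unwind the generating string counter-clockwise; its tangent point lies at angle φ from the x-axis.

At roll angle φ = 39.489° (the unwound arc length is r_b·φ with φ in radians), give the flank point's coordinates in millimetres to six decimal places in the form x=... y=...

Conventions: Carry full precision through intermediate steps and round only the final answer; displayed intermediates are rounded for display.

x=58.165735 y=5.000758

class = single-mesh tooth geometry [base-circle involute, m = 2.192, 46T]
pitch radius r_p = m·N/2 = 2.192·46/2 = 50.416000
base radius r_b = r_p·cos α = 50.416000·cos 17.550° = 48.069346
roll angle φ = 39.489° = 0.68921307 rad
x = r_b·(cos φ + φ·sin φ) = 58.165735
y = r_b·(sin φ − φ·cos φ) = 5.000758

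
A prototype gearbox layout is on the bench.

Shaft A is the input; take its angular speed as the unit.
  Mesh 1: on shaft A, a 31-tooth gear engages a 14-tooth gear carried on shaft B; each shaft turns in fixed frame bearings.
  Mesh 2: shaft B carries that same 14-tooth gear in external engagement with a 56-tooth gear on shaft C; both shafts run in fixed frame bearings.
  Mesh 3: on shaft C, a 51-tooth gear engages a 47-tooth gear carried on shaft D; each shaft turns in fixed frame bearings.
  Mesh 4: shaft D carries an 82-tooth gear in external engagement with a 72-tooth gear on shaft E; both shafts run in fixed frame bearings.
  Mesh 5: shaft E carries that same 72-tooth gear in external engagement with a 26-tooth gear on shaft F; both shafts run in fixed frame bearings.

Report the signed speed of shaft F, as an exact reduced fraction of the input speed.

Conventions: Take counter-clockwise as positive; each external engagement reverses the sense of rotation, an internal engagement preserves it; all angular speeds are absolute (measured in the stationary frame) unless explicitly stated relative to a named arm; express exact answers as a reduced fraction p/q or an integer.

-64821/34216

5-mesh fixed-axis compound train (all bearings frame-fixed)
mesh 1 [31T→14T]: |ω|/ω_in = 1×31/14 = 31/14, sense flips to −
mesh 2 [14T→56T]: |ω|/ω_in = (31/14)×14/56 = 31/56, sense flips to +
mesh 3 [51T→47T]: |ω|/ω_in = (31/56)×51/47 = 1581/2632, sense flips to −
mesh 4 [82T→72T]: |ω|/ω_in = (1581/2632)×82/72 = 21607/31584, sense flips to +
mesh 5 [72T→26T]: |ω|/ω_in = (21607/31584)×72/26 = 64821/34216, sense flips to −
signed output speed (× input speed) = -64821/34216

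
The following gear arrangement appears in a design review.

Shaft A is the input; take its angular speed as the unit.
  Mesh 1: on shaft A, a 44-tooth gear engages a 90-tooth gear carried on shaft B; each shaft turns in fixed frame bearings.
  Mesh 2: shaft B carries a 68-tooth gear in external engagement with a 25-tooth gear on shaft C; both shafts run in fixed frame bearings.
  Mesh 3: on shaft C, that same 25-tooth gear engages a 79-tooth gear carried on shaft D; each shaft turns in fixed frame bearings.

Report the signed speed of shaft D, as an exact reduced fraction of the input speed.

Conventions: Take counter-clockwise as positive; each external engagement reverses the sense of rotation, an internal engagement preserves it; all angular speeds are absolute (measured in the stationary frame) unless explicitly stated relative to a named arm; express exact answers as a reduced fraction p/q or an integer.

-1496/3555

3-mesh fixed-axis compound train (all bearings frame-fixed)
mesh 1 [44T→90T]: |ω|/ω_in = 1×44/90 = 22/45, sense flips to −
mesh 2 [68T→25T]: |ω|/ω_in = (22/45)×68/25 = 1496/1125, sense flips to +
mesh 3 [25T→79T]: |ω|/ω_in = (1496/1125)×25/79 = 1496/3555, sense flips to −
signed output speed (× input speed) = -1496/3555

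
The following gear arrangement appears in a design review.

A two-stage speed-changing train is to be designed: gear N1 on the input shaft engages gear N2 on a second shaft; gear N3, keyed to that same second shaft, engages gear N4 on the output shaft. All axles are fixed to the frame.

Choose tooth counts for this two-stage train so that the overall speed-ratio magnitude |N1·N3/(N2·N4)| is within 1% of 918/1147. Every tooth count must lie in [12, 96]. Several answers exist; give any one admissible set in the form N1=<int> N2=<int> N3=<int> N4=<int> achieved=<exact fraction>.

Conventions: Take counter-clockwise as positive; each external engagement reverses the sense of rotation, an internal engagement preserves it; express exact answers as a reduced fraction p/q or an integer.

class = fixed-axis compound train [2-stage, 918/1147 wanted]
target = 918/1147 in lowest terms: an exact hit needs N1·N3 = k·918 and N2·N4 = k·1147 for one integer k, every count in [12, 96]; additionally prefer no 1:1 stage (N1 ≠ N2, N3 ≠ N4)
k = 1: N1·N3 = 918 = 17·54, N2·N4 = 1147 = 31·37
achieved = 17·54/(31·37) = 918/1147; |achieved − target| = 0 ≤ 459/57350 ✓

N1=17 N2=31 N3=54 N4=37 achieved=918/1147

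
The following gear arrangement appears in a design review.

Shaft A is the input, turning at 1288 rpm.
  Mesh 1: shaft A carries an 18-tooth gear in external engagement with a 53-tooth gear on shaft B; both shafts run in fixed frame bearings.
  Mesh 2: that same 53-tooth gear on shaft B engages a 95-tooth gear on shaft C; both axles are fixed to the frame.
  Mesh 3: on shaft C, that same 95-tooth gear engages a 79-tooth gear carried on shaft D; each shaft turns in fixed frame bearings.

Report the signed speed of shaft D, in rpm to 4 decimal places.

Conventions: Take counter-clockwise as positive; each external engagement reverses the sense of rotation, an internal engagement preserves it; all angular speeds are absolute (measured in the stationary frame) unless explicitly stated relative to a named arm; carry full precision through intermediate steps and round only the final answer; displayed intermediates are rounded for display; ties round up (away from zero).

recognized (4 fixed axles, 3 meshes): fixed-axis compound train
mesh 1 [18T→53T]: ω = 1288.0000×18/53 = 437.4340 rpm, sense flips to −
mesh 2 [53T→95T]: ω = 437.4340×53/95 = 244.0421 rpm, sense flips to +
mesh 3 [95T→79T]: ω = 244.0421×95/79 = 293.4684 rpm, sense flips to −
signed output speed = -293.4684 rpm

-293.4684 rpm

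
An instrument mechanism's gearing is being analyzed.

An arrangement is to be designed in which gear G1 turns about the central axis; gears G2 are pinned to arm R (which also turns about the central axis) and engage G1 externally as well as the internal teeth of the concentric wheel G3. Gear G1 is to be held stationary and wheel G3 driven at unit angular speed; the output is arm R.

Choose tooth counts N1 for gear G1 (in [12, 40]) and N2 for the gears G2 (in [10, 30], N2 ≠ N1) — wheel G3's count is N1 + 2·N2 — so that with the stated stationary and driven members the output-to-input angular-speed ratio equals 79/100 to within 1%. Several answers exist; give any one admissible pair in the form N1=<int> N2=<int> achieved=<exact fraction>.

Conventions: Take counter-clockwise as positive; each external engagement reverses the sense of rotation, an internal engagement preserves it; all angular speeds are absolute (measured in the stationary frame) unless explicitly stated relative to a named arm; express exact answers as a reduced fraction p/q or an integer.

N1=21 N2=29 achieved=79/100

class = planetary set [ratio 79/100 wanted; Willis about the carrier]
Willis with ω_sun = 0: ω_arm/ω_ring = N3/(N1+N3); set equal to 79/100  ⇒  N3/N1 = (79/100)/(1 − 79/100) = 79/21
N3 = N1 + 2·N2  ⇒  N2/N1 = (N3/N1 − 1)/2 = (79/21 − 1)/2 = 29/21
smallest multiple with N1 ≥ 12 and N2 ≥ 10: k = 1  ⇒  N1 = 1·21 = 21, N2 = 1·29 = 29 (N1 ≤ 40, N2 ≤ 30, N2 ≠ N1 ✓), N3 = 21 + 2·29 = 79
check: N3/(N1+N3) with N1 = 21, N3 = 79 gives 79/100; |achieved − target| = 0 ≤ 79/10000 ✓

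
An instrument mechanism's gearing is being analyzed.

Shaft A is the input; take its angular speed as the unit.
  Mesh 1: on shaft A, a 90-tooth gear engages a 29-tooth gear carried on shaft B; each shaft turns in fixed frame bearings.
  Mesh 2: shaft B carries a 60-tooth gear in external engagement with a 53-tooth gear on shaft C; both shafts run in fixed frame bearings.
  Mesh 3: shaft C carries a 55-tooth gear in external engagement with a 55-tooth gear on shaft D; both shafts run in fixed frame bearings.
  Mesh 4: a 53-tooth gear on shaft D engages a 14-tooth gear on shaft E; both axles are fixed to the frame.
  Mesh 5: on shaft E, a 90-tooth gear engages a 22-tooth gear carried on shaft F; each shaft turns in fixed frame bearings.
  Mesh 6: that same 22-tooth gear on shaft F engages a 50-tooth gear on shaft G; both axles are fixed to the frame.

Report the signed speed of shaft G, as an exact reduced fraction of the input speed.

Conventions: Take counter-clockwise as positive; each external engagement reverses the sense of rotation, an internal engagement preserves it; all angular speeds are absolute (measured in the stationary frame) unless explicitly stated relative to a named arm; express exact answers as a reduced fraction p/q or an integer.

4860/203

6-mesh fixed-axis compound train (all bearings frame-fixed)
mesh 1 [90T→29T]: |ω|/ω_in = 1×90/29 = 90/29, sense flips to −
mesh 2 [60T→53T]: |ω|/ω_in = (90/29)×60/53 = 5400/1537, sense flips to +
mesh 3 [55T→55T]: |ω|/ω_in = (5400/1537)×55/55 = 5400/1537, sense flips to −
mesh 4 [53T→14T]: |ω|/ω_in = (5400/1537)×53/14 = 2700/203, sense flips to +
mesh 5 [90T→22T]: |ω|/ω_in = (2700/203)×90/22 = 121500/2233, sense flips to −
mesh 6 [22T→50T]: |ω|/ω_in = (121500/2233)×22/50 = 4860/203, sense flips to +
signed output speed (× input speed) = 4860/203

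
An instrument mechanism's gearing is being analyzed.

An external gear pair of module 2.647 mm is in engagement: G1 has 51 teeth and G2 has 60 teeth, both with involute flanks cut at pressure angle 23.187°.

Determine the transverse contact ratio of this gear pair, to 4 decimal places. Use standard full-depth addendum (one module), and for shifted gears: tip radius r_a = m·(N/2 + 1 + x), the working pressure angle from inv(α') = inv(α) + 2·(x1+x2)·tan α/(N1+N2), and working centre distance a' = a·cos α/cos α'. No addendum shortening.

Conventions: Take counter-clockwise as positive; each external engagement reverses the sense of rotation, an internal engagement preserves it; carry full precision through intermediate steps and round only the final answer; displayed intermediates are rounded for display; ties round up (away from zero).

topology: single-mesh involute geometry — m = 2.647, 51T/60T pair
base radii: r_b1 = 62.046288, r_b2 = 72.995633
tip radii: r_a1 = 70.145500, r_a2 = 82.057000
no profile shift: α' = α, a' = a
action lengths: √(r_a1²−r_b1²) = 32.720777, √(r_a2²−r_b2²) = 37.483180
base pitch p_b = π·m·cos α = 7.644085
CR = (32.720777 + 37.483180 − 146.908500·sin 23.18700°)/7.644085 = 1.617091
contact ratio ≈ 1.6171

1.6171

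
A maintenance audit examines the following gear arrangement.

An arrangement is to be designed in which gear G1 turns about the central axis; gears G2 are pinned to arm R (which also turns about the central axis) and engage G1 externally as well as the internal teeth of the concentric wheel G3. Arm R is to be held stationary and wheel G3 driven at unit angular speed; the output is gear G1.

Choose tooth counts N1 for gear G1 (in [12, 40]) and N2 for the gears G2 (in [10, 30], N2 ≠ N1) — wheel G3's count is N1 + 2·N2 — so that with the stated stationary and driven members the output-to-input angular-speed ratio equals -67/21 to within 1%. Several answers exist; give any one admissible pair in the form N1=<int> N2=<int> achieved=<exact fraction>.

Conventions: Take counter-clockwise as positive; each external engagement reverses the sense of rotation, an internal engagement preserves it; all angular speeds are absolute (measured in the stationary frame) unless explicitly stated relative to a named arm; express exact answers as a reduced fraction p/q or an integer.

topology: planetary set — design target -67/21, arm = carrier (Willis)
Willis with ω_arm = 0: ω_sun/ω_ring = −N3/N1; set equal to -67/21  ⇒  N3/N1 = −(-67/21) = 67/21
N3 = N1 + 2·N2  ⇒  N2/N1 = (N3/N1 − 1)/2 = (67/21 − 1)/2 = 23/21
smallest multiple with N1 ≥ 12 and N2 ≥ 10: k = 1  ⇒  N1 = 1·21 = 21, N2 = 1·23 = 23 (N1 ≤ 40, N2 ≤ 30, N2 ≠ N1 ✓), N3 = 21 + 2·23 = 67
check: −N3/N1 with N1 = 21, N3 = 67 gives -67/21; |achieved − target| = 0 ≤ 67/2100 ✓

N1=21 N2=23 achieved=-67/21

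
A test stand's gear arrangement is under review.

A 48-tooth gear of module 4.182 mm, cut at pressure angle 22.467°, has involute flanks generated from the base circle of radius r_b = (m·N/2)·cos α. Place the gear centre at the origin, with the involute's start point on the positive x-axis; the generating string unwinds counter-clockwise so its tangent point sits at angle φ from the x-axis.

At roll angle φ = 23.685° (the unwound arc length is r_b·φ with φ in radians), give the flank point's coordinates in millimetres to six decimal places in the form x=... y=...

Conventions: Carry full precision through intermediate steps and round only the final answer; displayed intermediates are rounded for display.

topology: single-mesh involute geometry — m = 4.182, N = 48
pitch radius r_p = m·N/2 = 4.182·48/2 = 100.368000
base radius r_b = r_p·cos α = 100.368000·cos 22.467° = 92.750048
roll angle φ = 23.685° = 0.41338123 rad
x = r_b·(cos φ + φ·sin φ) = 100.339446
y = r_b·(sin φ − φ·cos φ) = 2.146869

x=100.339446 y=2.146869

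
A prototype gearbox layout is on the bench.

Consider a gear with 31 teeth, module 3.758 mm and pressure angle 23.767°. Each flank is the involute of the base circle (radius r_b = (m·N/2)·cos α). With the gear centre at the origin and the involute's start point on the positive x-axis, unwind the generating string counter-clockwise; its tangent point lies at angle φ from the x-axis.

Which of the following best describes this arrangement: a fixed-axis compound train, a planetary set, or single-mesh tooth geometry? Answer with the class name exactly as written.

single-mesh tooth geometry

single-mesh involute tooth geometry (31T wheel at module 3.758)
classification: single-mesh tooth geometry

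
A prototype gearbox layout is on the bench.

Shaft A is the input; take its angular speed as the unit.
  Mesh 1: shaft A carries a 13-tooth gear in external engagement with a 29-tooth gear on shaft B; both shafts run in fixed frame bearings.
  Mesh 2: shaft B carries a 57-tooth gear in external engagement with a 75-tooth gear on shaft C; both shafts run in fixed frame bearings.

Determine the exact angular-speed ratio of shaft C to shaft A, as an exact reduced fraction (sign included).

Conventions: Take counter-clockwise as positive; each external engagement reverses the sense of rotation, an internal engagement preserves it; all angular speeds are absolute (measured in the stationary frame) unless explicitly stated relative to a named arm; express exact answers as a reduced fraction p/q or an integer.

247/725

class = fixed-axis compound train [2 meshes; 2 ratios multiply, 2 sense flips]
mesh 1 [13T→29T]: running ratio 13/29, sense −
mesh 2 [57T→75T]: running ratio 247/725, sense +
ω_out/ω_in = 247/725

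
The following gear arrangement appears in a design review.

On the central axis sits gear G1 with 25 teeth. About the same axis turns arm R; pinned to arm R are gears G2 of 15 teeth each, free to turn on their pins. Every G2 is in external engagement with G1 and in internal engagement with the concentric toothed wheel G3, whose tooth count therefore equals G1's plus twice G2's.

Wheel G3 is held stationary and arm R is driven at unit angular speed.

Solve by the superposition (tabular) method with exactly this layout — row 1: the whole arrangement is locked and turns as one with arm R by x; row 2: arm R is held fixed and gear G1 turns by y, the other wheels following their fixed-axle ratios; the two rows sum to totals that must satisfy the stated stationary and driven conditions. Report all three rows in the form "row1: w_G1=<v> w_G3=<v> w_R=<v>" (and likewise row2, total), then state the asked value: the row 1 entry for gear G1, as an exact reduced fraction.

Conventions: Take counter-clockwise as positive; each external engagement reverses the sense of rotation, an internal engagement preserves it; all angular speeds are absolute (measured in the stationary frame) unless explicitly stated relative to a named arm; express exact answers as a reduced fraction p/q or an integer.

row1: w_G1=1 w_G3=1 w_R=1
row2: w_G1=11/5 w_G3=-1 w_R=0
total: w_G1=16/5 w_G3=0 w_R=1
asked value: 1

recognized (axles ride arm R): planetary set, 25/15/55 teeth
row 1 (train locked, turned with arm): all members turn x
row 2 — arm fixed, fixed-axis ratios: sun y, ring −(25/55)·y, arm 0
boundary: total ω_ring = x − (25/55)·y = 0 and total ω_arm = x = 1  ⇒  y = 11/5, x = 1
row 2 ring = −(25/55)·11/5 = -1
totals (row 1 + row 2): sun 1 + 11/5 = 16/5, ring 1 + (-1) = 0, arm 1 + 0 = 1
asked cell (row1, sun) = 1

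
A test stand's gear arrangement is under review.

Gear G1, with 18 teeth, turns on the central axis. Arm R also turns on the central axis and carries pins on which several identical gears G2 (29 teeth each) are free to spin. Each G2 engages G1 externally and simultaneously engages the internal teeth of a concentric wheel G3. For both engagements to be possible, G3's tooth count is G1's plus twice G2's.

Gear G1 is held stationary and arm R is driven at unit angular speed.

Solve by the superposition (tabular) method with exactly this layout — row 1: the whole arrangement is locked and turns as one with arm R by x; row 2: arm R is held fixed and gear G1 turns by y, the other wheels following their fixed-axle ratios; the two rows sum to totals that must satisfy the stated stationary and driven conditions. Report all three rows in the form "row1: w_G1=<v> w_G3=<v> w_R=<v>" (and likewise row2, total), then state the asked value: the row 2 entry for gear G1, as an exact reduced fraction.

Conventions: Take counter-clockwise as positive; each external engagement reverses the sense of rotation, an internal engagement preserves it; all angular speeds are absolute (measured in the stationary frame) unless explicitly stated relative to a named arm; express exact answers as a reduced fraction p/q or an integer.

topology: planetary set — G1 18T / G2 29T / G3 76T, arm = carrier (Willis)
row 1 — lock + rotate with arm: ω_sun = ω_ring = ω_arm = x
row 2 (arm held, sun turns y): ω_ring = −(18/76)·y, ω_arm = 0
boundary: total ω_sun = x + y = 0 and total ω_arm = x = 1  ⇒  y = -1, x = 1
row 2 ring = −(18/76)·(-1) = 9/38
totals (row 1 + row 2): sun 1 + (-1) = 0, ring 1 + 9/38 = 47/38, arm 1 + 0 = 1
asked cell (row2, sun) = -1

row1: w_G1=1 w_G3=1 w_R=1
row2: w_G1=-1 w_G3=9/38 w_R=0
total: w_G1=0 w_G3=47/38 w_R=1
asked value: -1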